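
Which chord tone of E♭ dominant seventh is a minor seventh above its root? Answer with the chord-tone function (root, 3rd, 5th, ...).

7th

The chord tones of E♭ dominant seventh are E♭-G-B♭-D♭.
The root is E♭. A minor seventh above E♭ is D♭.
D♭ is the chord's 7th.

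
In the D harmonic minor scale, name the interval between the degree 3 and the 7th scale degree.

augmented fifth

The scale runs D E F G A Bb C#.
So we need the interval from F up to C#.
F up to C# is 8 semitones, a half step wider than a perfect fifth, so the interval is augmented.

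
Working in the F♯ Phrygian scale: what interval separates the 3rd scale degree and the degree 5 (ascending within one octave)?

major 3rd

F♯ phrygian: F♯ G A B C♯ D E.
That puts A below C♯.
Counting 3 letters and 4 half steps from A gives a major third.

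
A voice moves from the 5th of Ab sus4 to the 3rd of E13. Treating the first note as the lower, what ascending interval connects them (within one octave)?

Ab sus4 has Eb as its 5th, and E13 has G# as its 3rd.
3 letter names make it a third; at 5 semitones (a half step wider than major) the quality is augmented.

augmented third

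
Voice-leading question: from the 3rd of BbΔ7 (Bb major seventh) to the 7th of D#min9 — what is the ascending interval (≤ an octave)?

The 3rd of BbΔ7 (Bb major seventh) is D; the 7th of D#min9 is C#.
Counting 7 letters and 11 half steps from D gives a major seventh.

major 7th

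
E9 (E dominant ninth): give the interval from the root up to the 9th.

major ninth

The chord tones of E dominant ninth are E–G#–B–D–F#.
The root is E and the 9th is F#.
Counting 9 letters and 14 half steps from E gives a major ninth.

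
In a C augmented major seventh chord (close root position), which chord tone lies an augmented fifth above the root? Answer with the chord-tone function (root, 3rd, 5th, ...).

5th

The chord tones of C+maj7 (C augmented major seventh) are C–E–G#–B.
The root is C. An augmented fifth above C is G#.
G# is the chord's 5th.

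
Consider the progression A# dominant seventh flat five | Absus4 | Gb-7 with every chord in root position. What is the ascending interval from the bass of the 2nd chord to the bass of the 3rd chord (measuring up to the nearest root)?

The roots are Ab and Gb.
Ab up to Gb is 10 semitones, a half step narrower than a major seventh, so the interval is minor.

minor seventh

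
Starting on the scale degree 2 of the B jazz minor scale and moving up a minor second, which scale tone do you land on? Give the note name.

D

The scale is B C# D E F# G# A#.
The scale degree 2 is C#; a minor second above that is D — scale degree 3.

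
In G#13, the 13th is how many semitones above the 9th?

G#13 is spelled G#, B#, D#, F#, A#, E#.
A# to E# is a perfect fifth: 7 semitones.

7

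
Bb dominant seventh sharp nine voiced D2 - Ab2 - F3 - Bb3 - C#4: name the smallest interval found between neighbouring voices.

Adjacent intervals: D2→Ab2 = diminished fifth; Ab2→F3 = major sixth; F3→Bb3 = perfect fourth; Bb3→C#4 = augmented second.
The smallest is Bb3 to C#4, an augmented second (3 semitones).

augmented 2nd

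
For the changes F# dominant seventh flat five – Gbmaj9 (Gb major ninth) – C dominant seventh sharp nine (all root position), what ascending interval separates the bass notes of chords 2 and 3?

The roots are Gb and C.
4 letter names make it a fourth; at 6 semitones (a half step wider than perfect) the quality is augmented.

augmented fourth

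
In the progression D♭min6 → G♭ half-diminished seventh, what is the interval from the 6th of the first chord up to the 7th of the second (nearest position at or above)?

The 6th of D♭min6 is B♭; the 7th of G♭ half-diminished seventh is F♭.
B♭ up to F♭ is 6 semitones, a half step narrower than a perfect fifth, so the interval is diminished.

diminished fifth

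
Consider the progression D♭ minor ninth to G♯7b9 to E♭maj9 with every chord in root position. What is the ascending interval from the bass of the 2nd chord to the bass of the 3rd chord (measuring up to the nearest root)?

The roots are G♯ and E♭.
G♯ up to E♭ is 7 semitones, a whole step narrower than a major sixth, so the interval is diminished.

d6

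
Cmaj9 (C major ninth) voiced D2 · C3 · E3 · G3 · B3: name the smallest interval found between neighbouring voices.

Adjacent intervals: D2→C3 = minor seventh; C3→E3 = major third; E3→G3 = minor third; G3→B3 = major third.
The smallest is E3 to G3, a minor third (3 semitones).

minor third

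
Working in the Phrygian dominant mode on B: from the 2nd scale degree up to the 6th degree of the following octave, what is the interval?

Spelling the Phrygian dominant mode on B: B C D# E F# G A.
So we need the interval from C up to G.
Counting 12 letters and 19 half steps from C gives a perfect twelfth.

perfect 12th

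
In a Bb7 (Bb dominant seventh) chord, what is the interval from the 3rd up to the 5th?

Bb7 (Bb dominant seventh): Bb, D, F, Ab.
So we need the interval from D up to F.
D up to F is 3 semitones, a half step narrower than a major third, so the interval is minor.

minor 3rd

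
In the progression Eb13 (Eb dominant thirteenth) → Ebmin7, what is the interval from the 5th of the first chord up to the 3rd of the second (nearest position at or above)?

minor 6th

Eb13 (Eb dominant thirteenth) has Bb as its 5th, and Ebmin7 has Gb as its 3rd.
6 letter names make it a sixth; at 8 semitones (a half step narrower than major) the quality is minor.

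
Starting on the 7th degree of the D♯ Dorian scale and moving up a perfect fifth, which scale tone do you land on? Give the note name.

The scale is D♯ E♯ F♯ G♯ A♯ B♯ C♯.
The 7th degree is C♯; a perfect fifth above that is G♯ — scale degree 4.

G#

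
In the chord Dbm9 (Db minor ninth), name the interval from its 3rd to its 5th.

Dbm9: Db-Fb-Ab-Cb-Eb.
The 3rd is Fb and the 5th is Ab.
Fb up to Ab spans 3 letter names and 4 semitones — a major third.

major third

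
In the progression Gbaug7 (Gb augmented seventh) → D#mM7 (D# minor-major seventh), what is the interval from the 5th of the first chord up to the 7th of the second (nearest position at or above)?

The 5th of Gbaug7 (Gb augmented seventh) is D; the 7th of D#mM7 (D# minor-major seventh) is C##.
D up to C## is 12 semitones, a half step wider than a major seventh, so the interval is augmented.

augmented 7th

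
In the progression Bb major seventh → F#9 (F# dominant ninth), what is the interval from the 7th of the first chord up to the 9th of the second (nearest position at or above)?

The 7th of Bb major seventh is A; the 9th of F#9 (F# dominant ninth) is G#.
From A to G# is 11 semitones, exactly the major seventh.

major seventh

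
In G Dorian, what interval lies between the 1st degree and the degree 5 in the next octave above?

perfect twelfth

The scale runs G A Bb C D E F.
That puts G below D.
G up to D spans 12 letter names and 19 semitones — a perfect twelfth.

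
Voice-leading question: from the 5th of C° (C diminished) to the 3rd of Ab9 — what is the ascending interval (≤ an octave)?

C° (C diminished) has Gb as its 5th, and Ab9 has C as its 3rd.
Gb up to C is 6 semitones, a half step wider than a perfect fourth, so the interval is augmented.

augmented fourth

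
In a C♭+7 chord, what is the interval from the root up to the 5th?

The chord tones of C♭7#5 are C♭–E♭–G–B𝄫.
The root is C♭ and the 5th is G.
C♭ up to G is 8 semitones, a half step wider than a perfect fifth, so the interval is augmented.

augmented 5th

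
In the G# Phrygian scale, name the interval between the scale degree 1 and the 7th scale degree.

G# phrygian: G# A B C# D# E F#.
The scale degree 1 is G# and the scale degree 7 is F#.
G# up to F# is 10 semitones, a half step narrower than a major seventh, so the interval is minor.

m7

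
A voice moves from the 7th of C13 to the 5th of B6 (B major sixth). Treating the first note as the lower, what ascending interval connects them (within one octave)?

C13 has B♭ as its 7th, and B6 (B major sixth) has F♯ as its 5th.
B♭ up to F♯ is 8 semitones, a half step wider than a perfect fifth, so the interval is augmented.

augmented fifth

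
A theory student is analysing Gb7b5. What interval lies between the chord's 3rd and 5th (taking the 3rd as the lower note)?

Gb7b5: Gb Bb Dbb Fb.
So we need the interval from Bb up to Dbb.
Bb up to Dbb is 2 semitones, a whole step narrower than a major third, so the interval is diminished.

diminished 3rd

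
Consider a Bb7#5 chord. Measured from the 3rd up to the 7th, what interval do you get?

The chord tones of Bbaug7 are Bb–D–F#–Ab.
That puts D below Ab.
D up to Ab is 6 semitones, a half step narrower than a perfect fifth, so the interval is diminished.
This 3–7 tritone is the characteristic tension at the heart of the dominant sound.

diminished fifth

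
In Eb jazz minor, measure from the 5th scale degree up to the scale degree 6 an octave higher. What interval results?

major ninth

Spelling Eb jazz minor: Eb F Gb Ab Bb C D.
That puts Bb below C.
From Bb to C is 14 semitones, exactly the major ninth.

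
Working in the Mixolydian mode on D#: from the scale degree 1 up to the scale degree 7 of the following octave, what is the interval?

Spelling the Mixolydian mode on D#: D# E# F## G# A# B# C#.
That puts D# below C#.
From D# to C#: 22 semitones over a fourteenth = minor.

minor fourteenth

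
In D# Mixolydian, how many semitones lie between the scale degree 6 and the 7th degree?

The scale is D# E# F## G# A# B# C#.
B# up to C# is a minor second — 1 semitone.

1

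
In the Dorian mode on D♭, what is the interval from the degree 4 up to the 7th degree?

The scale runs D♭ E♭ F♭ G♭ A♭ B♭ C♭.
That puts G♭ below C♭.
From G♭ to C♭ is 5 semitones, exactly the perfect fourth.

perfect fourth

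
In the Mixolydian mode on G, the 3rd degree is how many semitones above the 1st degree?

The scale is G A B C D E F.
G up to B is a major third — 4 semitones.

4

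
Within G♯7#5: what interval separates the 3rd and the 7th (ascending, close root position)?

Spelling the chord: G♯, B♯, D𝄪, F♯.
3rd = B♯; 7th = F♯.
B♯ up to F♯ is 6 semitones, a half step narrower than a perfect fifth, so the interval is diminished.

diminished fifth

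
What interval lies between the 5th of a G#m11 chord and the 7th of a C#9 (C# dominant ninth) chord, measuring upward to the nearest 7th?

G#m11 has D# as its 5th, and C#9 (C# dominant ninth) has B as its 7th.
From D# to B: 8 semitones over a sixth = minor.

minor sixth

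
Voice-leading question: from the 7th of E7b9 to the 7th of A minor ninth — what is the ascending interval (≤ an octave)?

P4

E7b9 has D as its 7th, and A minor ninth has G as its 7th.
From D to G is 5 semitones, exactly the perfect fourth.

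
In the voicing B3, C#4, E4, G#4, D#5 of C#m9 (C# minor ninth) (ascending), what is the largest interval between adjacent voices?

perfect fifth

Adjacent intervals: B3→C#4 = major second; C#4→E4 = minor third; E4→G#4 = major third; G#4→D#5 = perfect fifth.
The largest is G#4 to D#5, a perfect fifth (7 semitones).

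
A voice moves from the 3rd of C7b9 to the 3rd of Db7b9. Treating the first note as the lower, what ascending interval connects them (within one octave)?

minor second

C7b9 has E as its 3rd, and Db7b9 has F as its 3rd.
From E to F: 1 semitone over a second = minor.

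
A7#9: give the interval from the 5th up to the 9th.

augmented fifth

The chord tones of A7#9 are A, C♯, E, G, B♯.
That puts E below B♯.
5 letter names make it a fifth; at 8 semitones (a half step wider than perfect) the quality is augmented.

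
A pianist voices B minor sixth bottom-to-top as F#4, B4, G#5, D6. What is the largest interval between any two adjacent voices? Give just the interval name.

Adjacent intervals: F#4→B4 = perfect fourth; B4→G#5 = major sixth; G#5→D6 = diminished fifth.
The largest is B4 to G#5, a major sixth (9 semitones).

major 6th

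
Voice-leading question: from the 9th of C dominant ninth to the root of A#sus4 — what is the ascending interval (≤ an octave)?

augmented 5th

The 9th of C dominant ninth is D; the root of A#sus4 is A#.
D up to A# is 8 semitones, a half step wider than a perfect fifth, so the interval is augmented.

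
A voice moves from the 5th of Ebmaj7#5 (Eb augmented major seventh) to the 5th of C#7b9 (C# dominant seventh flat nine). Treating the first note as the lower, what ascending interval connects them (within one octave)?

Ebmaj7#5 (Eb augmented major seventh) has B as its 5th, and C#7b9 (C# dominant seventh flat nine) has G# as its 5th.
From B to G# is 9 semitones, exactly the major sixth.

M6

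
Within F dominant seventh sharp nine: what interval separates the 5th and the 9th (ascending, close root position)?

augmented fifth

F7#9 is spelled F–A–C–Eb–G#.
5th = C; 9th = G#.
From C to G#: 8 semitones over a fifth = augmented.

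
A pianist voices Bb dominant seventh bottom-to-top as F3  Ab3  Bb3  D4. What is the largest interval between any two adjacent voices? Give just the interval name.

Adjacent intervals: F3→Ab3 = minor third; Ab3→Bb3 = major second; Bb3→D4 = major third.
The largest is Bb3 to D4, a major third (4 semitones).

major 3rd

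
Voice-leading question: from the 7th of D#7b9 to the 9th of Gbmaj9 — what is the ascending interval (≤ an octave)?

The 7th of D#7b9 is C#; the 9th of Gbmaj9 is Ab.
6 letter names make it a sixth; at 7 semitones (a whole step narrower than major) the quality is diminished.

diminished sixth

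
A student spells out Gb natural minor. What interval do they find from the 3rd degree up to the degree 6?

Spelling Gb natural minor: Gb Ab Bbb Cb Db Ebb Fb.
The 3rd degree is Bbb and the degree 6 is Ebb.
Bbb up to Ebb spans 4 letter names and 5 semitones — a perfect fourth.

perfect 4th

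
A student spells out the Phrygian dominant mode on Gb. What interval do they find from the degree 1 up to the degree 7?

minor seventh

Spelling the Phrygian dominant mode on Gb: Gb Abb Bb Cb Db Ebb Fb.
That puts Gb below Fb.
7 letter names make it a seventh; at 10 semitones (a half step narrower than major) the quality is minor.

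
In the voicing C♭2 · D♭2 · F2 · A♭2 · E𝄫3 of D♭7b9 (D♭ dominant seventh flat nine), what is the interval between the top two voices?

Those voices are A♭2 and E𝄫3.
From A♭ to E𝄫: 6 semitones over a fifth = diminished.

d5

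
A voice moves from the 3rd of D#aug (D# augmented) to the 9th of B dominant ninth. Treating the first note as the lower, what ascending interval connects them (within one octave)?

diminished fifth

The 3rd of D#aug (D# augmented) is F##; the 9th of B dominant ninth is C#.
5 letter names make it a fifth; at 6 semitones (a half step narrower than perfect) the quality is diminished.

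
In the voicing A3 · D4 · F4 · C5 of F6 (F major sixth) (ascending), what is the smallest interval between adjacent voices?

minor 3rd

Adjacent intervals: A3→D4 = perfect fourth; D4→F4 = minor third; F4→C5 = perfect fifth.
The smallest is D4 to F4, a minor third (3 semitones).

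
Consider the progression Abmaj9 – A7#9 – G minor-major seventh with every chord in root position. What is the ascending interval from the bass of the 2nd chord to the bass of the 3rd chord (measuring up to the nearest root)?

m7

The roots are A and G.
7 letter names make it a seventh; at 10 semitones (a half step narrower than major) the quality is minor.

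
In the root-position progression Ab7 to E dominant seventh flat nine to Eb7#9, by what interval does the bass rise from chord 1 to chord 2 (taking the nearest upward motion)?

augmented fifth

The roots are Ab and E.
From Ab to E: 8 semitones over a fifth = augmented.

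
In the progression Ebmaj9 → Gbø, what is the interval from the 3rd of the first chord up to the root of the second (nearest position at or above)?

The 3rd of Ebmaj9 is G; the root of Gbø is Gb.
From G to Gb: 11 semitones over an octave = diminished.

d8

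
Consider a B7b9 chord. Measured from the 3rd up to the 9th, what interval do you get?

diminished seventh

B7b9 is spelled B-D♯-F♯-A-C.
So we need the interval from D♯ up to C.
From D♯ to C: 9 semitones over a seventh = diminished.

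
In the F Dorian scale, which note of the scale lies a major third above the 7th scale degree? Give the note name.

G

The scale is F G A♭ B♭ C D E♭.
The 7th scale degree is E♭; a major third above that is G — scale degree 2.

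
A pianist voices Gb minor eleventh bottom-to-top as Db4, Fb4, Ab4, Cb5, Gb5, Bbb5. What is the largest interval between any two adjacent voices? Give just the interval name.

Adjacent intervals: Db4→Fb4 = minor third; Fb4→Ab4 = major third; Ab4→Cb5 = minor third; Cb5→Gb5 = perfect fifth; Gb5→Bbb5 = minor third.
The largest is Cb5 to Gb5, a perfect fifth (7 semitones).

perfect 5th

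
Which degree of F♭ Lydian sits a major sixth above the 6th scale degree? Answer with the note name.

The scale is F♭ G♭ A♭ B♭ C♭ D♭ E♭.
The 6th scale degree is D♭; a major sixth above that is B♭ — scale degree 4.

Bb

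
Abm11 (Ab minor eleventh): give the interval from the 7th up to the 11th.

P5

Spelling the chord: Ab Cb Eb Gb Bb Db.
The 7th is Gb and the 11th is Db.
Gb up to Db spans 5 letter names and 7 semitones — a perfect fifth.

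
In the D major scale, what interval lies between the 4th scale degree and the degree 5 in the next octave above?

major 9th

The scale runs D E F♯ G A B C♯.
So we need the interval from G up to A.
Counting 9 letters and 14 half steps from G gives a major ninth.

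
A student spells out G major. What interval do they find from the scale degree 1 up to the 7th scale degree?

major seventh

The scale runs G A B C D E F#.
So we need the interval from G up to F#.
Counting 7 letters and 11 half steps from G gives a major seventh.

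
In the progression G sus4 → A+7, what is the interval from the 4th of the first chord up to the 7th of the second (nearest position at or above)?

G sus4 has C as its 4th, and A+7 has G as its 7th.
C up to G spans 5 letter names and 7 semitones — a perfect fifth.

perfect 5th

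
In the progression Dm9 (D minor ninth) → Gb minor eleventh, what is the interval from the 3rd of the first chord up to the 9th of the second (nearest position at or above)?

The 3rd of Dm9 (D minor ninth) is F; the 9th of Gb minor eleventh is Ab.
3 letter names make it a third; at 3 semitones (a half step narrower than major) the quality is minor.

minor third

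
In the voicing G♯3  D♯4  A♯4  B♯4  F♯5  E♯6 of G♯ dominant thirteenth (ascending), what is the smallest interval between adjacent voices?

Adjacent intervals: G♯3→D♯4 = perfect fifth; D♯4→A♯4 = perfect fifth; A♯4→B♯4 = major second; B♯4→F♯5 = diminished fifth; F♯5→E♯6 = major seventh.
The smallest is A♯4 to B♯4, a major second (2 semitones).

major 2nd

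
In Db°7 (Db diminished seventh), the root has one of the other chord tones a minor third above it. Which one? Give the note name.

Spelling the chord: Db-Fb-Abb-Cbb.
The root is Db. A minor third above Db is Fb.
Fb is the chord's 3rd.

Fb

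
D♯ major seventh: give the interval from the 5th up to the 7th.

major third

D♯ major seventh is spelled D♯ F𝄪 A♯ C𝄪.
That puts A♯ below C𝄪.
A♯ up to C𝄪 spans 3 letter names and 4 semitones — a major third.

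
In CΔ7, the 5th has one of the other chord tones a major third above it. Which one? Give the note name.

C major seventh is spelled C-E-G-B.
The 5th is G. A major third above G is B.
B is the chord's 7th.

B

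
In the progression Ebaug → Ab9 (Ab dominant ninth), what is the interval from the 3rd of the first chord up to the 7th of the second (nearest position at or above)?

diminished 8th

Ebaug has G as its 3rd, and Ab9 (Ab dominant ninth) has Gb as its 7th.
8 letter names make it an octave; at 11 semitones (a half step narrower than perfect) the quality is diminished.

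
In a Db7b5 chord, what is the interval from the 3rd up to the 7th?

Spelling the chord: Db–F–Abb–Cb.
The 3rd is F and the 7th is Cb.
F up to Cb is 6 semitones, a half step narrower than a perfect fifth, so the interval is diminished.

diminished fifth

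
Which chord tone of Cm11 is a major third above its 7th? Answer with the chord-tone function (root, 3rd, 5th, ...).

The chord tones of Cm11 (C minor eleventh) are C Eb G Bb D F.
The 7th is Bb. A major third above Bb is D.
D is the chord's 9th.

9th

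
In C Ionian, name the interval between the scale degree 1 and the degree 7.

The scale runs C D E F G A B.
The scale degree 1 is C and the 7th degree is B.
Counting 7 letters and 11 half steps from C gives a major seventh.

major seventh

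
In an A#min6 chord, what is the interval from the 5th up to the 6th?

major 2nd

Spelling the chord: A#, C#, E#, F##.
The 5th is E# and the 6th is F##.
From E# to F## is 2 semitones, exactly the major second.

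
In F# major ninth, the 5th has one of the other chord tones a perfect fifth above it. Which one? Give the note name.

F#maj9 is spelled F# A# C# E# G#.
The 5th is C#. A perfect fifth above C# is G#.
G# is the chord's 9th.

G#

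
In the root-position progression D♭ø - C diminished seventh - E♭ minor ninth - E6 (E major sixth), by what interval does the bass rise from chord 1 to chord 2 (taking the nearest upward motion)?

The roots are D♭ and C.
From D♭ to C is 11 semitones, exactly the major seventh.

major 7th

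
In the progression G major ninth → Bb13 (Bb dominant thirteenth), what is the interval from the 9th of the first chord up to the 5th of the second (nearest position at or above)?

minor sixth

The 9th of G major ninth is A; the 5th of Bb13 (Bb dominant thirteenth) is F.
From A to F: 8 semitones over a sixth = minor.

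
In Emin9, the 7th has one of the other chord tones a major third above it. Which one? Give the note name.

F#

The chord tones of Em9 (E minor ninth) are E–G–B–D–F♯.
The 7th is D. A major third above D is F♯.
F♯ is the chord's 9th.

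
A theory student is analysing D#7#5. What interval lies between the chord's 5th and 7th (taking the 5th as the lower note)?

d3

The chord tones of D#aug7 are D# F## A## C#.
That puts A## below C#.
3 letter names make it a third; at 2 semitones (a whole step narrower than major) the quality is diminished.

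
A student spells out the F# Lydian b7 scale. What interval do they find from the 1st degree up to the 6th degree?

M6

F# lydian dominant: F# G# A# B# C# D# E.
1st degree = F#; degree 6 = D#.
From F# to D# is 9 semitones, exactly the major sixth.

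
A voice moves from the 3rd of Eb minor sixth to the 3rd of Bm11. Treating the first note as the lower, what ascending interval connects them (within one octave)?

A5

Eb minor sixth has Gb as its 3rd, and Bm11 has D as its 3rd.
From Gb to D: 8 semitones over a fifth = augmented.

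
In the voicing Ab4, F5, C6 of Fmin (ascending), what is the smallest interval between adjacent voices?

perfect fifth

Adjacent intervals: Ab4→F5 = major sixth; F5→C6 = perfect fifth.
The smallest is F5 to C6, a perfect fifth (7 semitones).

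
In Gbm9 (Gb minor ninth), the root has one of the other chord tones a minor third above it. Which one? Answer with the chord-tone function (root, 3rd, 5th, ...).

Spelling the chord: Gb Bbb Db Fb Ab.
The root is Gb. A minor third above Gb is Bbb.
Bbb is the chord's 3rd.

3rd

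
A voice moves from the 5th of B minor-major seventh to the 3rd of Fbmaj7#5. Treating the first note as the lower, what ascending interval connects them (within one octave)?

diminished 3rd

The 5th of B minor-major seventh is F#; the 3rd of Fbmaj7#5 is Ab.
From F# to Ab: 2 semitones over a third = diminished.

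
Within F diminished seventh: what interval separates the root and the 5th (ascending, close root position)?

F diminished seventh: F–Ab–Cb–Ebb.
Root = F; 5th = Cb.
From F to Cb: 6 semitones over a fifth = diminished.

diminished 5th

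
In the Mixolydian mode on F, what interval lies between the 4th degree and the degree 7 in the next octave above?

P11

F mixolydian: F G A Bb C D Eb.
The 4th degree is Bb and the 7th scale degree (up an octave) is Eb.
Counting 11 letters and 17 half steps from Bb gives a perfect eleventh.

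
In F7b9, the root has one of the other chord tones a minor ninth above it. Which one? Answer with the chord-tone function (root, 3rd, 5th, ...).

F7b9 (F dominant seventh flat nine): F-A-C-Eb-Gb.
The root is F. A minor ninth above F is Gb.
Gb is the chord's 9th.

9th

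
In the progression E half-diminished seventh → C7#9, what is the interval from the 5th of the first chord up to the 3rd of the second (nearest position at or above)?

E half-diminished seventh has Bb as its 5th, and C7#9 has E as its 3rd.
4 letter names make it a fourth; at 6 semitones (a half step wider than perfect) the quality is augmented.

A4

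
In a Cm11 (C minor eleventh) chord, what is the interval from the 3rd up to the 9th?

Cm11 (C minor eleventh) is spelled C-E♭-G-B♭-D-F.
3rd = E♭; 9th = D.
E♭ up to D spans 7 letter names and 11 semitones — a major seventh.

major seventh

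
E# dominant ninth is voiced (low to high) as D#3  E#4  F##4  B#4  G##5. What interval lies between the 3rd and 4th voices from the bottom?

Those voices are F##4 and B#4.
Counting 4 letters and 5 half steps from F## gives a perfect fourth.

perfect fourth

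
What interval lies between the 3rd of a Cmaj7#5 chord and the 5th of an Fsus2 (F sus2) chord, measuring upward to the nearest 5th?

minor sixth

Cmaj7#5 has E as its 3rd, and Fsus2 (F sus2) has C as its 5th.
E up to C is 8 semitones, a half step narrower than a major sixth, so the interval is minor.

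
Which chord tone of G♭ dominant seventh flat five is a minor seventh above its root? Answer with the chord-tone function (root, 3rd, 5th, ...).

Spelling the chord: G♭-B♭-D𝄫-F♭.
The root is G♭. A minor seventh above G♭ is F♭.
F♭ is the chord's 7th.

7th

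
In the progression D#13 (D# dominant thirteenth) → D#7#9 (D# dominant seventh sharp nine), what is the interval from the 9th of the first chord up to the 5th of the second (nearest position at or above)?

perfect fourth

The 9th of D#13 (D# dominant thirteenth) is E#; the 5th of D#7#9 (D# dominant seventh sharp nine) is A#.
E# up to A# spans 4 letter names and 5 semitones — a perfect fourth.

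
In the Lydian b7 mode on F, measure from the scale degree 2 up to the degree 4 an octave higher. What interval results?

major 10th

Spelling the Lydian b7 mode on F: F G A B C D E♭.
That puts G below B.
From G to B is 16 semitones, exactly the major tenth.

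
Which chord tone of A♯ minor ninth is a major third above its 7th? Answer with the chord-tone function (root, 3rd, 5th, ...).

9th

Spelling the chord: A♯ C♯ E♯ G♯ B♯.
The 7th is G♯. A major third above G♯ is B♯.
B♯ is the chord's 9th.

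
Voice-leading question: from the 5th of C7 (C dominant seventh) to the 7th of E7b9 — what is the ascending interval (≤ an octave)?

perfect fifth

The 5th of C7 (C dominant seventh) is G; the 7th of E7b9 is D.
From G to D is 7 semitones, exactly the perfect fifth.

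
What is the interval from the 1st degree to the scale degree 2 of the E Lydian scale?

E lydian: E F# G# A# B C# D#.
So we need the interval from E up to F#.
Counting 2 letters and 2 half steps from E gives a major second.

major 2nd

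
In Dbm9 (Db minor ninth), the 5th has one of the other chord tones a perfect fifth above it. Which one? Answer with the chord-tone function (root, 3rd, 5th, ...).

9th

The chord tones of Dbmin9 (Db minor ninth) are Db-Fb-Ab-Cb-Eb.
The 5th is Ab. A perfect fifth above Ab is Eb.
Eb is the chord's 9th.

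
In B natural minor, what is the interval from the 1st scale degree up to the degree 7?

minor seventh

The scale runs B C# D E F# G A.
So we need the interval from B up to A.
7 letter names make it a seventh; at 10 semitones (a half step narrower than major) the quality is minor.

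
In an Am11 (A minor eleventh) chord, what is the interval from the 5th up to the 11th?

m7

Spelling the chord: A C E G B D.
5th = E; 11th = D.
E up to D is 10 semitones, a half step narrower than a major seventh, so the interval is minor.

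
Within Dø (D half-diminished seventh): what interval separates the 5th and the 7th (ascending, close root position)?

major third

The chord tones of D half-diminished seventh are D–F–A♭–C.
So we need the interval from A♭ up to C.
Counting 3 letters and 4 half steps from A♭ gives a major third.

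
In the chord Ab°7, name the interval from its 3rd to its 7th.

Ab°7 (Ab diminished seventh) is spelled Ab–Cb–Ebb–Gbb.
3rd = Cb; 7th = Gbb.
5 letter names make it a fifth; at 6 semitones (a half step narrower than perfect) the quality is diminished.

diminished fifth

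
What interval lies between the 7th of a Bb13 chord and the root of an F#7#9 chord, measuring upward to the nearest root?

augmented sixth

Bb13 has Ab as its 7th, and F#7#9 has F# as its root.
From Ab to F#: 10 semitones over a sixth = augmented.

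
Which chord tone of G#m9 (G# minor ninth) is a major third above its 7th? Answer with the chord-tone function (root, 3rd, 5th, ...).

9th

G#min9 (G# minor ninth): G# B D# F# A#.
The 7th is F#. A major third above F# is A#.
A# is the chord's 9th.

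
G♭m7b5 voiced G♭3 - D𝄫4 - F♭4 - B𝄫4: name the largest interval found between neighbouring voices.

diminished 5th

Adjacent intervals: G♭3→D𝄫4 = diminished fifth; D𝄫4→F♭4 = major third; F♭4→B𝄫4 = perfect fourth.
The largest is G♭3 to D𝄫4, a diminished fifth (6 semitones).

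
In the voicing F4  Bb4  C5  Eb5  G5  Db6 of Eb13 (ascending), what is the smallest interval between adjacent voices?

Adjacent intervals: F4→Bb4 = perfect fourth; Bb4→C5 = major second; C5→Eb5 = minor third; Eb5→G5 = major third; G5→Db6 = diminished fifth.
The smallest is Bb4 to C5, a major second (2 semitones).

major second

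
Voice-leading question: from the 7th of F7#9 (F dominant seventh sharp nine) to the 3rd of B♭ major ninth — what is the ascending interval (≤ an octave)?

major seventh

F7#9 (F dominant seventh sharp nine) has E♭ as its 7th, and B♭ major ninth has D as its 3rd.
E♭ up to D spans 7 letter names and 11 semitones — a major seventh.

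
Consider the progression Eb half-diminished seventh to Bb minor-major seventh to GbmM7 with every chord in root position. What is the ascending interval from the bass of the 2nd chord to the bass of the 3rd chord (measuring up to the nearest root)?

The roots are Bb and Gb.
Bb up to Gb is 8 semitones, a half step narrower than a major sixth, so the interval is minor.

minor 6th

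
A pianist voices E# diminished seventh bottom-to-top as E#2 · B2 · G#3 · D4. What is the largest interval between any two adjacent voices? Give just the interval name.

major 6th

Adjacent intervals: E#2→B2 = diminished fifth; B2→G#3 = major sixth; G#3→D4 = diminished fifth.
The largest is B2 to G#3, a major sixth (9 semitones).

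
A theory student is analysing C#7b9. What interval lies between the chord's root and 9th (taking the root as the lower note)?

minor 9th

The chord tones of C#7b9 are C#, E#, G#, B, D.
So we need the interval from C# up to D.
From C# to D: 13 semitones over a ninth = minor.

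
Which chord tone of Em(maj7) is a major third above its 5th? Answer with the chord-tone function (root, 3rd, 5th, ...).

7th

EmM7 (E minor-major seventh) is spelled E G B D#.
The 5th is B. A major third above B is D#.
D# is the chord's 7th.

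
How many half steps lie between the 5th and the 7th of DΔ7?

DM7: D–F♯–A–C♯.
A to C♯ is a major third: 4 semitones.

4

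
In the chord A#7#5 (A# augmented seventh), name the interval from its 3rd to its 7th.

Spelling the chord: A#, C##, E##, G#.
So we need the interval from C## up to G#.
From C## to G#: 6 semitones over a fifth = diminished.

diminished fifth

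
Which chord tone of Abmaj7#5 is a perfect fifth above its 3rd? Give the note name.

G

Ab augmented major seventh: Ab–C–E–G.
The 3rd is C. A perfect fifth above C is G.
G is the chord's 7th.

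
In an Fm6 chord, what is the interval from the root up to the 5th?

The chord tones of Fmin6 are F-Ab-C-D.
Root = F; 5th = C.
From F to C is 7 semitones, exactly the perfect fifth.

P5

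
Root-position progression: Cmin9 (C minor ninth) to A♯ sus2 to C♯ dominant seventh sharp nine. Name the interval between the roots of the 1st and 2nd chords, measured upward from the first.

augmented sixth

The roots are C and A♯.
From C to A♯: 10 semitones over a sixth = augmented.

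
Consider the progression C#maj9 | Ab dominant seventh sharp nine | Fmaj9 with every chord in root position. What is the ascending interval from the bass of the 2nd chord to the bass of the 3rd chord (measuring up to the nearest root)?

major sixth

The roots are Ab and F.
Counting 6 letters and 9 half steps from Ab gives a major sixth.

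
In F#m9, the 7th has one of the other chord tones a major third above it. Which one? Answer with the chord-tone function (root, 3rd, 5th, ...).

F#m9 is spelled F# A C# E G#.
The 7th is E. A major third above E is G#.
G# is the chord's 9th.

9th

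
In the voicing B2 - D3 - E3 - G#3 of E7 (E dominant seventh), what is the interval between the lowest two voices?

minor third

Those voices are B2 and D3.
3 letter names make it a third; at 3 semitones (a half step narrower than major) the quality is minor.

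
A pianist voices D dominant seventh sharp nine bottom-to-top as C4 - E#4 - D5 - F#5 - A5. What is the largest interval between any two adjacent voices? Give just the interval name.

Adjacent intervals: C4→E#4 = augmented third; E#4→D5 = diminished seventh; D5→F#5 = major third; F#5→A5 = minor third.
The largest is E#4 to D5, a diminished seventh (9 semitones).

d7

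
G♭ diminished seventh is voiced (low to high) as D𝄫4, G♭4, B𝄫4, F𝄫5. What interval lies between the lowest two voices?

augmented 4th

Those voices are D𝄫4 and G♭4.
4 letter names make it a fourth; at 6 semitones (a half step wider than perfect) the quality is augmented.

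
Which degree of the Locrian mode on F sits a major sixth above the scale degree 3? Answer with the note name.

F

The scale is F G♭ A♭ B♭ C♭ D♭ E♭.
The scale degree 3 is A♭; a major sixth above that is F — scale degree 1.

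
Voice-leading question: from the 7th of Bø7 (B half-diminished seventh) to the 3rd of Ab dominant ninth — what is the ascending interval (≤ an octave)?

The 7th of Bø7 (B half-diminished seventh) is A; the 3rd of Ab dominant ninth is C.
From A to C: 3 semitones over a third = minor.

m3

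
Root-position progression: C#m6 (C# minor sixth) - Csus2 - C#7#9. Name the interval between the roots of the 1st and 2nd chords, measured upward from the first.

diminished 8th

The roots are C# and C.
From C# to C: 11 semitones over an octave = diminished.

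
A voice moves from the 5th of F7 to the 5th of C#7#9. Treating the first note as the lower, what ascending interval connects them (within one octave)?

augmented fifth

F7 has C as its 5th, and C#7#9 has G# as its 5th.
From C to G#: 8 semitones over a fifth = augmented.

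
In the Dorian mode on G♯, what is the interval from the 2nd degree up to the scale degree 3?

The scale runs G♯ A♯ B C♯ D♯ E♯ F♯.
That puts A♯ below B.
A♯ up to B is 1 semitone, a half step narrower than a major second, so the interval is minor.

m2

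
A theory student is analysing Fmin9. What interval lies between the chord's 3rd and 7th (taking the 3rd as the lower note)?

The chord tones of Fmin9 are F-A♭-C-E♭-G.
3rd = A♭; 7th = E♭.
A♭ up to E♭ spans 5 letter names and 7 semitones — a perfect fifth.

perfect fifth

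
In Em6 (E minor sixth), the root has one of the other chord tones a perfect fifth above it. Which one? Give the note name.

B

Emin6: E G B C#.
The root is E. A perfect fifth above E is B.
B is the chord's 5th.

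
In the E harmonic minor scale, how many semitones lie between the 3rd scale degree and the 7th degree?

The scale is E F# G A B C D#.
G up to D# is an augmented fifth — 8 semitones.

8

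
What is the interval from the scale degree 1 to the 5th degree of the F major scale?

perfect fifth

F major: F G A Bb C D E.
Scale degree 1 = F; degree 5 = C.
Counting 5 letters and 7 half steps from F gives a perfect fifth.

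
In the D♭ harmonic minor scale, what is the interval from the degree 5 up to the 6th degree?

D♭ harmonic minor: D♭ E♭ F♭ G♭ A♭ B𝄫 C.
So we need the interval from A♭ up to B𝄫.
A♭ up to B𝄫 is 1 semitone, a half step narrower than a major second, so the interval is minor.

minor second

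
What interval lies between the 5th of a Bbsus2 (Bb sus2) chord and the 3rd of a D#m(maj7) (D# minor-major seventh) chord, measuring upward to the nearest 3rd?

Bbsus2 (Bb sus2) has F as its 5th, and D#m(maj7) (D# minor-major seventh) has F# as its 3rd.
1 letter names make it a unison; at 1 semitone (a half step wider than perfect) the quality is augmented.

A1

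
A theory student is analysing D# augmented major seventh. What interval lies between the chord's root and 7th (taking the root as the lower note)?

D#maj7#5: D#-F##-A##-C##.
Root = D#; 7th = C##.
D# up to C## spans 7 letter names and 11 semitones — a major seventh.

major seventh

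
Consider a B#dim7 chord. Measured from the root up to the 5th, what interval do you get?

diminished fifth

The chord tones of B#dim7 are B# D# F# A.
That puts B# below F#.
B# up to F# is 6 semitones, a half step narrower than a perfect fifth, so the interval is diminished.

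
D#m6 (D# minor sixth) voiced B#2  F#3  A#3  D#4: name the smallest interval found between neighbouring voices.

Adjacent intervals: B#2→F#3 = diminished fifth; F#3→A#3 = major third; A#3→D#4 = perfect fourth.
The smallest is F#3 to A#3, a major third (4 semitones).

major third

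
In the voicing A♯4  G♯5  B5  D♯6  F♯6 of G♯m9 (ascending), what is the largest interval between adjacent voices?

Adjacent intervals: A♯4→G♯5 = minor seventh; G♯5→B5 = minor third; B5→D♯6 = major third; D♯6→F♯6 = minor third.
The largest is A♯4 to G♯5, a minor seventh (10 semitones).

minor seventh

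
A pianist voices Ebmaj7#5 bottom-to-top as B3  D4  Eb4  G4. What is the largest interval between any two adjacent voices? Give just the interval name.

M3

Adjacent intervals: B3→D4 = minor third; D4→Eb4 = minor second; Eb4→G4 = major third.
The largest is Eb4 to G4, a major third (4 semitones).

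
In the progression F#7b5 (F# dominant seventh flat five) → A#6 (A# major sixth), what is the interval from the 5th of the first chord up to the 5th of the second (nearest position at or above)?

augmented third

F#7b5 (F# dominant seventh flat five) has C as its 5th, and A#6 (A# major sixth) has E# as its 5th.
From C to E#: 5 semitones over a third = augmented.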